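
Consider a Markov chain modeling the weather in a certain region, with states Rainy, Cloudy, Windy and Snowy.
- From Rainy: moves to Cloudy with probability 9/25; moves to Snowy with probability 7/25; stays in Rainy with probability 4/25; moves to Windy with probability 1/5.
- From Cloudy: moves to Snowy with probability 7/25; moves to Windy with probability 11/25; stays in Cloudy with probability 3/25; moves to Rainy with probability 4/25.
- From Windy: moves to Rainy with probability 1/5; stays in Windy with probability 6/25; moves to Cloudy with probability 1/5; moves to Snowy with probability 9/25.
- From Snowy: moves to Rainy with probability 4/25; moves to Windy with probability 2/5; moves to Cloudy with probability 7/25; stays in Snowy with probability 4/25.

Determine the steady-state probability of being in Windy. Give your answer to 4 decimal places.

Let the stationary distribution be π with π = πP and π_1 + π_2 + π_3 + π_4 = 1.
π_1 = 0.16·π_1 + 0.16·π_2 + 0.2·π_3 + 0.16·π_4
π_2 = 0.36·π_1 + 0.12·π_2 + 0.2·π_3 + 0.28·π_4
π_3 = 0.2·π_1 + 0.44·π_2 + 0.24·π_3 + 0.4·π_4
Solving with the normalization constraint gives π = (0.1729, 0.2310, 0.3230, 0.2731).
So the stationary probability of Windy is 0.3230.

0.3230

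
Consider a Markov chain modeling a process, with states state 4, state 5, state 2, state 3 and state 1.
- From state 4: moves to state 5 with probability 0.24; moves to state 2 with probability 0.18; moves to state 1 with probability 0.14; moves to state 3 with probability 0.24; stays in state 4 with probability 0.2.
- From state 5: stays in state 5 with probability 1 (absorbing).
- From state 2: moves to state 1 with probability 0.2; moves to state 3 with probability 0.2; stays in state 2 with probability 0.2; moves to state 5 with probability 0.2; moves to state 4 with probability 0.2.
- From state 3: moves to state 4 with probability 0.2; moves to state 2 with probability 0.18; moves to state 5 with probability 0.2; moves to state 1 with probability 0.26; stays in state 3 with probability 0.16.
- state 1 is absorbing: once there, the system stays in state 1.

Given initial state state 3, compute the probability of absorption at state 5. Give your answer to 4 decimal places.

0.4804

Let h(s) be the probability of absorption at state 5 starting from transient state s. Then h(state 5) = 1 and h(state 1) = 0. By first-step analysis:
h(state 4) = 0.2·h(state 4) + 0.24·1 + 0.18·h(state 2) + 0.24·h(state 3) + 0.14·0
h(state 2) = 0.2·h(state 4) + 0.2·1 + 0.2·h(state 2) + 0.2·h(state 3) + 0.2·0
h(state 3) = 0.2·h(state 4) + 0.2·1 + 0.18·h(state 2) + 0.16·h(state 3) + 0.26·0
Solving: h(state 4) = 0.5588, h(state 2) = 0.5098, h(state 3) = 0.4804.
Starting from state 3, the probability is 0.4804.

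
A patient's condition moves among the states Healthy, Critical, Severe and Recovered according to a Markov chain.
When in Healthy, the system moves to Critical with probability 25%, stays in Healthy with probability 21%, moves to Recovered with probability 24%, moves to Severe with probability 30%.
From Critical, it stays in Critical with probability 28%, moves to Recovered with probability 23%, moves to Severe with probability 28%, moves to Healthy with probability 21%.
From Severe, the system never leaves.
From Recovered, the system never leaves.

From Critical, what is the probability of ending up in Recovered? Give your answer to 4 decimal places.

0.4495

Let h(s) be the probability of absorption at Recovered starting from transient state s. Then h(Recovered) = 1 and h(Severe) = 0. By first-step analysis:
h(Healthy) = 0.21·h(Healthy) + 0.25·h(Critical) + 0.3·0 + 0.24·1
h(Critical) = 0.21·h(Healthy) + 0.28·h(Critical) + 0.28·0 + 0.23·1
Solving: h(Healthy) = 0.4461, h(Critical) = 0.4495.
Starting from Critical, the probability is 0.4495.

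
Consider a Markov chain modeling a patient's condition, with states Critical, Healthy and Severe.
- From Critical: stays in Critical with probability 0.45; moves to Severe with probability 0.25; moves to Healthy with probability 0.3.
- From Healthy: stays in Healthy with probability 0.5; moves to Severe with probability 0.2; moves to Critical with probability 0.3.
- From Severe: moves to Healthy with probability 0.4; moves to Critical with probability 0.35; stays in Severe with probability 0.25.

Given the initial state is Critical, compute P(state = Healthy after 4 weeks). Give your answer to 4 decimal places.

Propagate the distribution vector 4 weeks from Critical.
After 0 weeks: (1.0000, 0.0000, 0.0000)
After 1 week: (0.4500, 0.3000, 0.2500)
After 2 weeks: (0.3800, 0.3850, 0.2350)
After 3 weeks: (0.3688, 0.4005, 0.2308)
After 4 weeks: (0.3669, 0.4032, 0.2300)
P(in Healthy after 4 weeks) = 0.4032

0.4032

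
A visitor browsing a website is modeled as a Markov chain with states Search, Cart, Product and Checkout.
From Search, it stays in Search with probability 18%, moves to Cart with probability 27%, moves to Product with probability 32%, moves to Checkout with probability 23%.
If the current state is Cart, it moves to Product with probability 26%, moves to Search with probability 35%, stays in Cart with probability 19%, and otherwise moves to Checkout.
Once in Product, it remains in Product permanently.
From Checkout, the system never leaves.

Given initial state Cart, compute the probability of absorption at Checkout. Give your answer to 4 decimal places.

0.4292

Let h(s) be the probability of absorption at Checkout starting from transient state s. Then h(Checkout) = 1 and h(Product) = 0. By first-step analysis:
h(Search) = 0.18·h(Search) + 0.27·h(Cart) + 0.32·0 + 0.23·1
h(Cart) = 0.35·h(Search) + 0.19·h(Cart) + 0.26·0 + 0.2·1
Solving: h(Search) = 0.4218, h(Cart) = 0.4292.
Starting from Cart, the probability is 0.4292.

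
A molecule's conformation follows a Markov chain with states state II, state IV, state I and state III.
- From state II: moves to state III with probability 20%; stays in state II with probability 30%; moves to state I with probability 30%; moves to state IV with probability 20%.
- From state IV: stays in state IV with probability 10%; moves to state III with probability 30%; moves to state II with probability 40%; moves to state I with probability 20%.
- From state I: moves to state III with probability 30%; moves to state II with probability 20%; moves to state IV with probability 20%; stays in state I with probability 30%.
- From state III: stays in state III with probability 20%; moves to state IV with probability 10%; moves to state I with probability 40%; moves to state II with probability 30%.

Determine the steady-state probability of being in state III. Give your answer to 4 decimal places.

0.2468

Let the stationary distribution be π with π = πP and π_1 + π_2 + π_3 + π_4 = 1.
π_1 = 0.3·π_1 + 0.4·π_2 + 0.2·π_3 + 0.3·π_4
π_2 = 0.2·π_1 + 0.1·π_2 + 0.2·π_3 + 0.1·π_4
π_3 = 0.3·π_1 + 0.2·π_2 + 0.3·π_3 + 0.4·π_4
Solving with the normalization constraint gives π = (0.2851, 0.1594, 0.3087, 0.2468).
So the stationary probability of state III is 0.2468.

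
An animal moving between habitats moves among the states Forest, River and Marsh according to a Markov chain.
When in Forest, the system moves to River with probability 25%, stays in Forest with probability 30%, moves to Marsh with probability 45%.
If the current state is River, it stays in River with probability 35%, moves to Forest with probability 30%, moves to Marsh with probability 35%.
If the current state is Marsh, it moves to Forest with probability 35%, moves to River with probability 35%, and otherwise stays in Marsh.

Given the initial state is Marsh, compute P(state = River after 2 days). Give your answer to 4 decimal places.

Sum over the intermediate state after 1 day:
P = P(Marsh→Forest)·P(Forest→River) + P(Marsh→River)·P(River→River) + P(Marsh→Marsh)·P(Marsh→River)
  = 0.35×0.25 + 0.35×0.35 + 0.3×0.35
  = 0.0875 + 0.1225 + 0.1050 = 0.3150

0.3150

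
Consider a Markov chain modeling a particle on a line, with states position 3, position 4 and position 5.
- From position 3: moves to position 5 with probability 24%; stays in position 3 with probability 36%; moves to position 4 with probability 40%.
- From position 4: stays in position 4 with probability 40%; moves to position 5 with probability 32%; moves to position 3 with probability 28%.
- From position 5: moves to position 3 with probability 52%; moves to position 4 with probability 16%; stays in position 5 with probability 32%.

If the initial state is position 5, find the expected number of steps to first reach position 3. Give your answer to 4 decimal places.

2.1300

Let t(s) be the expected number of steps to first reach position 3 from state s, with t(position 3) = 0. Conditioning on the first step:
t(position 4) = 1 + 0.4·t(position 4) + 0.32·t(position 5)
t(position 5) = 1 + 0.16·t(position 4) + 0.32·t(position 5)
Solving: t(position 4) = 2.8027, t(position 5) = 2.1300.
Expected steps from position 5 to position 3: 2.1300.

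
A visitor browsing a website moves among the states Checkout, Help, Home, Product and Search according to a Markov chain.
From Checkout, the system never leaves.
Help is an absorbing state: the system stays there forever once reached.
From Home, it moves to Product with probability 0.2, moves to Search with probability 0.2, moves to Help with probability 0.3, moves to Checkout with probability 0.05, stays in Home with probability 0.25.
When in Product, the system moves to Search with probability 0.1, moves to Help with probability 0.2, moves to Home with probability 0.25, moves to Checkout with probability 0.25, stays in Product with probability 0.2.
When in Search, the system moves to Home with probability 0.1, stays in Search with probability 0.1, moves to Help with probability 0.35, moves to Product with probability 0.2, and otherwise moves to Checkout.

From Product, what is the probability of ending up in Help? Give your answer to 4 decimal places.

0.5426

Let h(s) be the probability of absorption at Help starting from transient state s. Then h(Help) = 1 and h(Checkout) = 0. By first-step analysis:
h(Home) = 0.05·0 + 0.3·1 + 0.25·h(Home) + 0.2·h(Product) + 0.2·h(Search)
h(Product) = 0.25·0 + 0.2·1 + 0.25·h(Home) + 0.2·h(Product) + 0.1·h(Search)
h(Search) = 0.25·0 + 0.35·1 + 0.1·h(Home) + 0.2·h(Product) + 0.1·h(Search)
Solving: h(Home) = 0.7013, h(Product) = 0.5426, h(Search) = 0.5874.
Starting from Product, the probability is 0.5426.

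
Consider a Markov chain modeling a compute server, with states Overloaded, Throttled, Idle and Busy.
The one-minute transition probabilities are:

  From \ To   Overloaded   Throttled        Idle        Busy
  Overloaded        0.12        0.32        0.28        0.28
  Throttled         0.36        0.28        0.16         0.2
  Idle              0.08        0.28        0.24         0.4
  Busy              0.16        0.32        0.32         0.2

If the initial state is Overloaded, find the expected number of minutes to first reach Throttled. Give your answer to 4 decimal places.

3.2385

Let t(s) be the expected number of minutes to first reach Throttled from state s, with t(Throttled) = 0. Conditioning on the first minute:
t(Overloaded) = 1 + 0.12·t(Overloaded) + 0.28·t(Idle) + 0.28·t(Busy)
t(Idle) = 1 + 0.08·t(Overloaded) + 0.24·t(Idle) + 0.4·t(Busy)
t(Busy) = 1 + 0.16·t(Overloaded) + 0.32·t(Idle) + 0.2·t(Busy)
Solving: t(Overloaded) = 3.2385, t(Idle) = 3.3636, t(Busy) = 3.2431.
Expected minutes from Overloaded to Throttled: 3.2385.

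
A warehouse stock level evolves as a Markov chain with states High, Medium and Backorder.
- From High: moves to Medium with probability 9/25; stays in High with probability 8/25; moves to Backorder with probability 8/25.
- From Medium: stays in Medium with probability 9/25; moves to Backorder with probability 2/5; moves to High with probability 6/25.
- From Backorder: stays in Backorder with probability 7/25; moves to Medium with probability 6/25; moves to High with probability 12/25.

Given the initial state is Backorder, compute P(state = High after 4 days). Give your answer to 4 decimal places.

Propagate the distribution vector 4 days from Backorder.
After 0 days: (0.0000, 0.0000, 1.0000)
After 1 day: (0.4800, 0.2400, 0.2800)
After 2 days: (0.3456, 0.3264, 0.3280)
After 3 days: (0.3464, 0.3206, 0.3330)
After 4 days: (0.3476, 0.3200, 0.3323)
P(in High after 4 days) = 0.3476

0.3476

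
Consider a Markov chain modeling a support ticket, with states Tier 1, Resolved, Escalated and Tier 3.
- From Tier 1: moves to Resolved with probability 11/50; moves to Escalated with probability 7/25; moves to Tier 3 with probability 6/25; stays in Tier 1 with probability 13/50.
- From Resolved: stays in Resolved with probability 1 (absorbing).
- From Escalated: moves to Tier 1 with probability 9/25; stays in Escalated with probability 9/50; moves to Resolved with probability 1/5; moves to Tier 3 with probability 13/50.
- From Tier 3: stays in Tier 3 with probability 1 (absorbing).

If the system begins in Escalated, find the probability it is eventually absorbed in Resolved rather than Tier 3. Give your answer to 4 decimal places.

Let h(s) be the probability of absorption at Resolved starting from transient state s. Then h(Resolved) = 1 and h(Tier 3) = 0. By first-step analysis:
h(Tier 1) = 0.26·h(Tier 1) + 0.22·1 + 0.28·h(Escalated) + 0.24·0
h(Escalated) = 0.36·h(Tier 1) + 0.2·1 + 0.18·h(Escalated) + 0.26·0
Solving: h(Tier 1) = 0.4672, h(Escalated) = 0.4490.
Starting from Escalated, the probability is 0.4490.

0.4490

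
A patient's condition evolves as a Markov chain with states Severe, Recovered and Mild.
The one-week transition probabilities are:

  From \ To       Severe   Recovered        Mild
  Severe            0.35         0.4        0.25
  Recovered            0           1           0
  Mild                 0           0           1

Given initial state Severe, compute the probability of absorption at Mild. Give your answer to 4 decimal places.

0.3846

Let h(s) be the probability of absorption at Mild starting from transient state s. Then h(Mild) = 1 and h(Recovered) = 0. By first-step analysis:
h(Severe) = 0.35·h(Severe) + 0.4·0 + 0.25·1
Solving: h(Severe) = 0.3846.
Starting from Severe, the probability is 0.3846.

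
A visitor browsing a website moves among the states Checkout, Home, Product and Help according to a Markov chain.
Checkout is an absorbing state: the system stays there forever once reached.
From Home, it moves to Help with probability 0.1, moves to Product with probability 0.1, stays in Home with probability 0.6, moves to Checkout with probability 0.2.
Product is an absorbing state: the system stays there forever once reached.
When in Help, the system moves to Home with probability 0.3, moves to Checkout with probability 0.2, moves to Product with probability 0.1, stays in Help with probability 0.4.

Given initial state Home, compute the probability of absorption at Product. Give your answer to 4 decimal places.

0.3333

Let h(s) be the probability of absorption at Product starting from transient state s. Then h(Product) = 1 and h(Checkout) = 0. By first-step analysis:
h(Home) = 0.2·0 + 0.6·h(Home) + 0.1·1 + 0.1·h(Help)
h(Help) = 0.2·0 + 0.3·h(Home) + 0.1·1 + 0.4·h(Help)
Solving: h(Home) = 0.3333, h(Help) = 0.3333.
Starting from Home, the probability is 0.3333.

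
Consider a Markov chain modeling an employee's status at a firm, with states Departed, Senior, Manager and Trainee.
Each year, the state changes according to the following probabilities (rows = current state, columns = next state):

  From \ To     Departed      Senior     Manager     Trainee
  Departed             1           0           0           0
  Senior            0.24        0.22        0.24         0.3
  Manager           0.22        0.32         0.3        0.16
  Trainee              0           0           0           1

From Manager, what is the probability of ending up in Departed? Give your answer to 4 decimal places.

0.5294

Let h(s) be the probability of absorption at Departed starting from transient state s. Then h(Departed) = 1 and h(Trainee) = 0. By first-step analysis:
h(Senior) = 0.24·1 + 0.22·h(Senior) + 0.24·h(Manager) + 0.3·0
h(Manager) = 0.22·1 + 0.32·h(Senior) + 0.3·h(Manager) + 0.16·0
Solving: h(Senior) = 0.4706, h(Manager) = 0.5294.
Starting from Manager, the probability is 0.5294.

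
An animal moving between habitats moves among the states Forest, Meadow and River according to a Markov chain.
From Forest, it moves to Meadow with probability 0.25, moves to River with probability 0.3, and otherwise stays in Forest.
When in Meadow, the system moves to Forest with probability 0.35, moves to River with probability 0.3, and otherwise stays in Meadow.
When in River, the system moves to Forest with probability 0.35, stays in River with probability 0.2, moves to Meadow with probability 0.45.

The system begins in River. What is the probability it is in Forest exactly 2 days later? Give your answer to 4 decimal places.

0.3850

Sum over the intermediate state after 1 day:
P = P(River→Forest)·P(Forest→Forest) + P(River→Meadow)·P(Meadow→Forest) + P(River→River)·P(River→Forest)
  = 0.35×0.45 + 0.45×0.35 + 0.2×0.35
  = 0.1575 + 0.1575 + 0.0700 = 0.3850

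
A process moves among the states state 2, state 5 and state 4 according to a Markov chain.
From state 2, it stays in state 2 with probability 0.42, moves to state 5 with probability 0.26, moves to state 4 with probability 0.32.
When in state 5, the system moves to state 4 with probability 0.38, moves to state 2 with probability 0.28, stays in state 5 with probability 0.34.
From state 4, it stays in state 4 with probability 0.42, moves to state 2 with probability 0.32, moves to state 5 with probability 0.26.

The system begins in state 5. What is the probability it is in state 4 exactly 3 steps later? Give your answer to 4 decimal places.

0.3751

Propagate the distribution vector 3 steps from state 5.
After 0 steps: (0.0000, 1.0000, 0.0000)
After 1 step: (0.2800, 0.3400, 0.3800)
After 2 steps: (0.3344, 0.2872, 0.3784)
After 3 steps: (0.3420, 0.2830, 0.3751)
P(in state 4 after 3 steps) = 0.3751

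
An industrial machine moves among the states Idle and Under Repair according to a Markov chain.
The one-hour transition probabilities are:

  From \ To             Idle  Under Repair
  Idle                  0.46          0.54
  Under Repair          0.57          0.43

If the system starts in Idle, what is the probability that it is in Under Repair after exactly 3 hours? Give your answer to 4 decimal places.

0.4871

Propagate the distribution vector 3 hours from Idle.
After 0 hours: (1.0000, 0.0000)
After 1 hour: (0.4600, 0.5400)
After 2 hours: (0.5194, 0.4806)
After 3 hours: (0.5129, 0.4871)
P(in Under Repair after 3 hours) = 0.4871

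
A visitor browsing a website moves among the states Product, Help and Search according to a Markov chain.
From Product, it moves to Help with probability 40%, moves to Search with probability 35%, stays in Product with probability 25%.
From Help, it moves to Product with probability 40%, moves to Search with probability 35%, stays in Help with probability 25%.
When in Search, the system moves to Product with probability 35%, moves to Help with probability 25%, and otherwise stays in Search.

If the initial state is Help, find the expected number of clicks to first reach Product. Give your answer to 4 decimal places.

2.6207

Let t(s) be the expected number of clicks to first reach Product from state s, with t(Product) = 0. Conditioning on the first click:
t(Help) = 1 + 0.25·t(Help) + 0.35·t(Search)
t(Search) = 1 + 0.25·t(Help) + 0.4·t(Search)
Solving: t(Help) = 2.6207, t(Search) = 2.7586.
Expected clicks from Help to Product: 2.6207.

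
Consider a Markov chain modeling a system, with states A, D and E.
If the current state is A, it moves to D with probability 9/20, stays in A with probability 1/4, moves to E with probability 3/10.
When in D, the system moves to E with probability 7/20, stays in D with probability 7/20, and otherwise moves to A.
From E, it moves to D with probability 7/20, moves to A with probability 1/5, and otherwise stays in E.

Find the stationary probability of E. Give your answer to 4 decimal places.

Let the stationary distribution be π with π = πP and π_1 + π_2 + π_3 = 1.
π_1 = 0.25·π_1 + 0.3·π_2 + 0.2·π_3
π_2 = 0.45·π_1 + 0.35·π_2 + 0.35·π_3
Solving with the normalization constraint gives π = (0.2500, 0.3750, 0.3750).
So the stationary probability of E is 0.3750.

0.3750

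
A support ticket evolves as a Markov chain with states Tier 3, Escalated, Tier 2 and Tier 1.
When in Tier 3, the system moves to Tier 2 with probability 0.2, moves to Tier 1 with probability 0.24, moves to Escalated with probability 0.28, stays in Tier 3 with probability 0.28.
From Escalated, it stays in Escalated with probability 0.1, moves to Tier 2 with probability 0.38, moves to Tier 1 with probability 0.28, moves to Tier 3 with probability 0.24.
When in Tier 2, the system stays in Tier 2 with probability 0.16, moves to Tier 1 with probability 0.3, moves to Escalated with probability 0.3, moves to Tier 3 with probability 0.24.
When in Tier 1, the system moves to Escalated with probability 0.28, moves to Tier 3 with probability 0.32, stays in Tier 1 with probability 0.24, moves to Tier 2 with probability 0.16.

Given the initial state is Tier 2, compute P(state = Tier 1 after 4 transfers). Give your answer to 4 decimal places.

Propagate the distribution vector 4 transfers from Tier 2.
After 0 transfers: (0.0000, 0.0000, 1.0000, 0.0000)
After 1 transfer: (0.2400, 0.3000, 0.1600, 0.3000)
After 2 transfers: (0.2736, 0.2292, 0.2356, 0.2616)
After 3 transfers: (0.2719, 0.2435, 0.2214, 0.2633)
After 4 transfers: (0.2719, 0.2406, 0.2244, 0.2630)
P(in Tier 1 after 4 transfers) = 0.2630

0.2630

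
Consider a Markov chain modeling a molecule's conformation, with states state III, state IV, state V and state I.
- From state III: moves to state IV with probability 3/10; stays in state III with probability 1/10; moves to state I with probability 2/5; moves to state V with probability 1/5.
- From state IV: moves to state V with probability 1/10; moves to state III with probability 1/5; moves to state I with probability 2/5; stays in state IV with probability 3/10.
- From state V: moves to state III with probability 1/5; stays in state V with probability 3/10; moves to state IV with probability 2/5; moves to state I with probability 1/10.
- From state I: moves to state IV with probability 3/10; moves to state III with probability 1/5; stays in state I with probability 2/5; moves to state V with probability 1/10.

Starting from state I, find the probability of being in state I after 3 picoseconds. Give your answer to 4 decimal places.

Propagate the distribution vector 3 picoseconds from state I.
After 0 picoseconds: (0.0000, 0.0000, 0.0000, 1.0000)
After 1 picosecond: (0.2000, 0.3000, 0.1000, 0.4000)
After 2 picoseconds: (0.1800, 0.3100, 0.1400, 0.3700)
After 3 picoseconds: (0.1820, 0.3140, 0.1460, 0.3580)
P(in state I after 3 picoseconds) = 0.3580

0.3580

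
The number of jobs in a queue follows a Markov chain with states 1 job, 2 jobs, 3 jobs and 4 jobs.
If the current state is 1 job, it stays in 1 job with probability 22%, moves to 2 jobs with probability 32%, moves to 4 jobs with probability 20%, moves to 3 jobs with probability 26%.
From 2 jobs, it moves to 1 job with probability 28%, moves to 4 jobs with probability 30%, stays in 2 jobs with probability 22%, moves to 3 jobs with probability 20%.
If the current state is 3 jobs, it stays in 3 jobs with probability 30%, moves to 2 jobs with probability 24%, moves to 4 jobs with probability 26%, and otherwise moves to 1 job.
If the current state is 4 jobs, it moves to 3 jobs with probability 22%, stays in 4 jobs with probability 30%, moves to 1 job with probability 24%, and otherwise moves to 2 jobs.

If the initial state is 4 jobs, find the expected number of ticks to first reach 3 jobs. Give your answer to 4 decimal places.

4.4500

Let t(s) be the expected number of ticks to first reach 3 jobs from state s, with t(3 jobs) = 0. Conditioning on the first tick:
t(1 job) = 1 + 0.22·t(1 job) + 0.32·t(2 jobs) + 0.2·t(4 jobs)
t(2 jobs) = 1 + 0.28·t(1 job) + 0.22·t(2 jobs) + 0.3·t(4 jobs)
t(4 jobs) = 1 + 0.24·t(1 job) + 0.24·t(2 jobs) + 0.3·t(4 jobs)
Solving: t(1 job) = 4.2818, t(2 jobs) = 4.5306, t(4 jobs) = 4.4500.
Expected ticks from 4 jobs to 3 jobs: 4.4500.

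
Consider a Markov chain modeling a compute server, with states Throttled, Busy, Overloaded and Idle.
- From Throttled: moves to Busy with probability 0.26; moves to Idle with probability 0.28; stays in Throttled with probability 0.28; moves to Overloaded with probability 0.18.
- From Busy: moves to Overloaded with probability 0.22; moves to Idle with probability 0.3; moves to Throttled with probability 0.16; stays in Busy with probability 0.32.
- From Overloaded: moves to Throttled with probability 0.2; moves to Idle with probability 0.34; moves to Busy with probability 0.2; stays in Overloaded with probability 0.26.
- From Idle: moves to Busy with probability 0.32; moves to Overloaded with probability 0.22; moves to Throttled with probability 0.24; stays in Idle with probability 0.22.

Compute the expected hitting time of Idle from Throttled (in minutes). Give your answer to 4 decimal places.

3.3592

Let t(s) be the expected number of minutes to first reach Idle from state s, with t(Idle) = 0. Conditioning on the first minute:
t(Throttled) = 1 + 0.28·t(Throttled) + 0.26·t(Busy) + 0.18·t(Overloaded)
t(Busy) = 1 + 0.16·t(Throttled) + 0.32·t(Busy) + 0.22·t(Overloaded)
t(Overloaded) = 1 + 0.2·t(Throttled) + 0.2·t(Busy) + 0.26·t(Overloaded)
Solving: t(Throttled) = 3.3592, t(Busy) = 3.2786, t(Overloaded) = 3.1453.
Expected minutes from Throttled to Idle: 3.3592.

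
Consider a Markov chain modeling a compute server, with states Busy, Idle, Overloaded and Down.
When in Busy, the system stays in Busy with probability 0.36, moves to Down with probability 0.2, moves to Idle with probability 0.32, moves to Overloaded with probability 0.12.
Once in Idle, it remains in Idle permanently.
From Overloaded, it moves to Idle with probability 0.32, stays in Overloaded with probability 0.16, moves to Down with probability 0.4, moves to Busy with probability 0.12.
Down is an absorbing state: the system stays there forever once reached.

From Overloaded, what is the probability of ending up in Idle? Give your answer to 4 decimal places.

0.4648

Let h(s) be the probability of absorption at Idle starting from transient state s. Then h(Idle) = 1 and h(Down) = 0. By first-step analysis:
h(Busy) = 0.36·h(Busy) + 0.32·1 + 0.12·h(Overloaded) + 0.2·0
h(Overloaded) = 0.12·h(Busy) + 0.32·1 + 0.16·h(Overloaded) + 0.4·0
Solving: h(Busy) = 0.5872, h(Overloaded) = 0.4648.
Starting from Overloaded, the probability is 0.4648.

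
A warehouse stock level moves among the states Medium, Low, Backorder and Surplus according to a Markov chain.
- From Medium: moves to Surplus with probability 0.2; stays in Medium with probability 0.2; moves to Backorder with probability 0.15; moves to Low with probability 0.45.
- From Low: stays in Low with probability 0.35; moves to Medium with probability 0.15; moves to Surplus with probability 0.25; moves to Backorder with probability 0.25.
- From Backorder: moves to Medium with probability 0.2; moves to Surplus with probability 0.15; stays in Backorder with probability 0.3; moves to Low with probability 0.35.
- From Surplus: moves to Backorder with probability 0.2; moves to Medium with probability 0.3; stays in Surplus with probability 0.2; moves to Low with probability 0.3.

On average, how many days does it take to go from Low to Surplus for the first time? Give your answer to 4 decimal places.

4.6095

Let t(s) be the expected number of days to first reach Surplus from state s, with t(Surplus) = 0. Conditioning on the first day:
t(Medium) = 1 + 0.2·t(Medium) + 0.45·t(Low) + 0.15·t(Backorder)
t(Low) = 1 + 0.15·t(Medium) + 0.35·t(Low) + 0.25·t(Backorder)
t(Backorder) = 1 + 0.2·t(Medium) + 0.35·t(Low) + 0.3·t(Backorder)
Solving: t(Medium) = 4.8000, t(Low) = 4.6095, t(Backorder) = 5.1048.
Expected days from Low to Surplus: 4.6095.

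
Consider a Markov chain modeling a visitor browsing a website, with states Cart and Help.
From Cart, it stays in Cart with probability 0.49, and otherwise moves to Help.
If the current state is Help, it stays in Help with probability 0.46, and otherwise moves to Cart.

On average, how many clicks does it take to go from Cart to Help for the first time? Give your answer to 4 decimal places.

Let t(s) be the expected number of clicks to first reach Help from state s, with t(Help) = 0. Conditioning on the first click:
t(Cart) = 1 + 0.49·t(Cart)
Solving: t(Cart) = 1.9608.
Expected clicks from Cart to Help: 1.9608.

1.9608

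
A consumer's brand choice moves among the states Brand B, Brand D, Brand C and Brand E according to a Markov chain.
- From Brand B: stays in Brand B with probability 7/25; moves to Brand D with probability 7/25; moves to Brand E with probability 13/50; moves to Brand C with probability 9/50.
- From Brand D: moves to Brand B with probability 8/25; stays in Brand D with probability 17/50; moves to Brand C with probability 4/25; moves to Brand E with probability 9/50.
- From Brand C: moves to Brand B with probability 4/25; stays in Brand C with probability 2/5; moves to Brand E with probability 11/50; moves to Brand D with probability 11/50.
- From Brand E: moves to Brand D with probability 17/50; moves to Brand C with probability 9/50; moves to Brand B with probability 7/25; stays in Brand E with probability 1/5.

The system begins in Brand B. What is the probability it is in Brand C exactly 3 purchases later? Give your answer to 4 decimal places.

Propagate the distribution vector 3 purchases from Brand B.
After 0 purchases: (1.0000, 0.0000, 0.0000, 0.0000)
After 1 purchase: (0.2800, 0.2800, 0.1800, 0.2600)
After 2 purchases: (0.2696, 0.3016, 0.2140, 0.2148)
After 3 purchases: (0.2664, 0.2981, 0.2210, 0.2144)
P(in Brand C after 3 purchases) = 0.2210

0.2210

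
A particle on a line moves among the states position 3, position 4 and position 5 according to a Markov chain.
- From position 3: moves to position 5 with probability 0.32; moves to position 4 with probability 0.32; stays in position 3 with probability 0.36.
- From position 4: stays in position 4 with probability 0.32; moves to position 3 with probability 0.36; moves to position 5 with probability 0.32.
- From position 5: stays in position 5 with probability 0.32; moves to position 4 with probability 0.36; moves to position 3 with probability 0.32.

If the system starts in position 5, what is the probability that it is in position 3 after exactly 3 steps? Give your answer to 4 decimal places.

0.3472

Propagate the distribution vector 3 steps from position 5.
After 0 steps: (0.0000, 0.0000, 1.0000)
After 1 step: (0.3200, 0.3600, 0.3200)
After 2 steps: (0.3472, 0.3328, 0.3200)
After 3 steps: (0.3472, 0.3328, 0.3200)
P(in position 3 after 3 steps) = 0.3472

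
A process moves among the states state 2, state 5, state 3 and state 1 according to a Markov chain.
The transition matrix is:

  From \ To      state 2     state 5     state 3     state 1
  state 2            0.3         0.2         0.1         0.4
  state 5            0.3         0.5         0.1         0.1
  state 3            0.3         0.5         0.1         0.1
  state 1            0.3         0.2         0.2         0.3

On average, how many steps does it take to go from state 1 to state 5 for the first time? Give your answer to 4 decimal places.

4.0590

Let t(s) be the expected number of steps to first reach state 5 from state s, with t(state 5) = 0. Conditioning on the first step:
t(state 2) = 1 + 0.3·t(state 2) + 0.1·t(state 3) + 0.4·t(state 1)
t(state 3) = 1 + 0.3·t(state 2) + 0.1·t(state 3) + 0.1·t(state 1)
t(state 1) = 1 + 0.3·t(state 2) + 0.2·t(state 3) + 0.3·t(state 1)
Solving: t(state 2) = 4.1697, t(state 3) = 2.9520, t(state 1) = 4.0590.
Expected steps from state 1 to state 5: 4.0590.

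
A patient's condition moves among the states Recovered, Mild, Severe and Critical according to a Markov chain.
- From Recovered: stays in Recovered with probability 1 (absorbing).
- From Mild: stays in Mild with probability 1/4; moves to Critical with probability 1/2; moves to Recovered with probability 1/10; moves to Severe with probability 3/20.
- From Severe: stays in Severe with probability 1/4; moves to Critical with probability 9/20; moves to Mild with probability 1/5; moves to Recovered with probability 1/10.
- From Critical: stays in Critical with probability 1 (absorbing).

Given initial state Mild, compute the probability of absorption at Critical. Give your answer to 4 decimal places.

Let h(s) be the probability of absorption at Critical starting from transient state s. Then h(Critical) = 1 and h(Recovered) = 0. By first-step analysis:
h(Mild) = 0.1·0 + 0.25·h(Mild) + 0.15·h(Severe) + 0.5·1
h(Severe) = 0.1·0 + 0.2·h(Mild) + 0.25·h(Severe) + 0.45·1
Solving: h(Mild) = 0.8310, h(Severe) = 0.8216.
Starting from Mild, the probability is 0.8310.

0.8310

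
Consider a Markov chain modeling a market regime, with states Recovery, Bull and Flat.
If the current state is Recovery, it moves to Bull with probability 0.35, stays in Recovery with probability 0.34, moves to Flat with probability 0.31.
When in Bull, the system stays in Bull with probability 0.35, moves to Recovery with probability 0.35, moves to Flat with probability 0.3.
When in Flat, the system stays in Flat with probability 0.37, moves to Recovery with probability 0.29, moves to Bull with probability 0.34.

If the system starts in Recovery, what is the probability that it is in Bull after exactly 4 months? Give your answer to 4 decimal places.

Propagate the distribution vector 4 months from Recovery.
After 0 months: (1.0000, 0.0000, 0.0000)
After 1 month: (0.3400, 0.3500, 0.3100)
After 2 months: (0.3280, 0.3469, 0.3251)
After 3 months: (0.3272, 0.3467, 0.3260)
After 4 months: (0.3272, 0.3467, 0.3261)
P(in Bull after 4 months) = 0.3467

0.3467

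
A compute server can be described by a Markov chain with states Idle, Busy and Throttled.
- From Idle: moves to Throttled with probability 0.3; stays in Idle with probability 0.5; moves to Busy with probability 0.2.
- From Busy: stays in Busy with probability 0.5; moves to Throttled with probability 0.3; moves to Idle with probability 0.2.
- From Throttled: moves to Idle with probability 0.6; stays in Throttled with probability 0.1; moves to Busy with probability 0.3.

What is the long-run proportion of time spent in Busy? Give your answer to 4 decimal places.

0.3214

Let the stationary distribution be π with π = πP and π_1 + π_2 + π_3 = 1.
π_1 = 0.5·π_1 + 0.2·π_2 + 0.6·π_3
π_2 = 0.2·π_1 + 0.5·π_2 + 0.3·π_3
Solving with the normalization constraint gives π = (0.4286, 0.3214, 0.2500).
So the stationary probability of Busy is 0.3214.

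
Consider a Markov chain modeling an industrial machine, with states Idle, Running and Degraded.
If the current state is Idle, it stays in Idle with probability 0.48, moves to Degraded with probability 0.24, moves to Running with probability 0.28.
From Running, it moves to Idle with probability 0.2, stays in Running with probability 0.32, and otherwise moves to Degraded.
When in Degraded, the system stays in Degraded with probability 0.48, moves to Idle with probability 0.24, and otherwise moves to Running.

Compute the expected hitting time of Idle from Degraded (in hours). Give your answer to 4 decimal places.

4.3796

Let t(s) be the expected number of hours to first reach Idle from state s, with t(Idle) = 0. Conditioning on the first hour:
t(Running) = 1 + 0.32·t(Running) + 0.48·t(Degraded)
t(Degraded) = 1 + 0.28·t(Running) + 0.48·t(Degraded)
Solving: t(Running) = 4.5620, t(Degraded) = 4.3796.
Expected hours from Degraded to Idle: 4.3796.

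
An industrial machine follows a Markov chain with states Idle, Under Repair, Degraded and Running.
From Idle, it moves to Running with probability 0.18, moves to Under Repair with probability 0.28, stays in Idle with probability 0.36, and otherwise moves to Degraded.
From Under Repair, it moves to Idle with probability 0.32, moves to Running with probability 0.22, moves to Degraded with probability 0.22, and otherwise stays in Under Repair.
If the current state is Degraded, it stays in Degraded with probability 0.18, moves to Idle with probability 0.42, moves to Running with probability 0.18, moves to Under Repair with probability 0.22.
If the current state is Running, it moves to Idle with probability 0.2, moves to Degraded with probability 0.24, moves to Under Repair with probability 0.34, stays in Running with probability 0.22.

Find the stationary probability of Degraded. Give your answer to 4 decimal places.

0.2027

Let the stationary distribution be π with π = πP and π_1 + π_2 + π_3 + π_4 = 1.
π_1 = 0.36·π_1 + 0.32·π_2 + 0.42·π_3 + 0.2·π_4
π_2 = 0.28·π_1 + 0.24·π_2 + 0.22·π_3 + 0.34·π_4
π_3 = 0.18·π_1 + 0.22·π_2 + 0.18·π_3 + 0.24·π_4
Solving with the normalization constraint gives π = (0.3296, 0.2690, 0.2027, 0.1987).
So the stationary probability of Degraded is 0.2027.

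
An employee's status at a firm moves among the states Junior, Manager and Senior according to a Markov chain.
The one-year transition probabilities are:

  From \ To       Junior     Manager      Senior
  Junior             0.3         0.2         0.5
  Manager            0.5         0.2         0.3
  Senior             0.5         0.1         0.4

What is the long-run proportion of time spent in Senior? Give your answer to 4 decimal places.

0.4259

Let the stationary distribution be π with π = πP and π_1 + π_2 + π_3 = 1.
π_1 = 0.3·π_1 + 0.5·π_2 + 0.5·π_3
π_2 = 0.2·π_1 + 0.2·π_2 + 0.1·π_3
Solving with the normalization constraint gives π = (0.4167, 0.1574, 0.4259).
So the stationary probability of Senior is 0.4259.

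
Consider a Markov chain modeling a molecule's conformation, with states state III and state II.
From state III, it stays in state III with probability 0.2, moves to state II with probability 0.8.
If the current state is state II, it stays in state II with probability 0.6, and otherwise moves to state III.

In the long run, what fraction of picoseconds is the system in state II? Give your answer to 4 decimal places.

0.6667

Let the stationary distribution be π with π = πP and π_1 + π_2 = 1.
π_1 = 0.2·π_1 + 0.4·π_2
Solving with the normalization constraint gives π = (0.3333, 0.6667).
So the stationary probability of state II is 0.6667.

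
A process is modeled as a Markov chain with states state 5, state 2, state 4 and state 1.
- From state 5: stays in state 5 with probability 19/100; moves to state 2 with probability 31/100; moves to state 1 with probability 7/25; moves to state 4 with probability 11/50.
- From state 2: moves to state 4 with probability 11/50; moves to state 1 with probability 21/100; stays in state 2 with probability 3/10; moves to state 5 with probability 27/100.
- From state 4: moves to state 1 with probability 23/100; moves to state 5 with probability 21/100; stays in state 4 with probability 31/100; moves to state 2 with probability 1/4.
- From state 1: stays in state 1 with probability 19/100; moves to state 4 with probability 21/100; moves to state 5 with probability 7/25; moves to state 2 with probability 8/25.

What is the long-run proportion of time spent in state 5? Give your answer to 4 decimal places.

0.2388

Let the stationary distribution be π with π = πP and π_1 + π_2 + π_3 + π_4 = 1.
π_1 = 0.19·π_1 + 0.27·π_2 + 0.21·π_3 + 0.28·π_4
π_2 = 0.31·π_1 + 0.3·π_2 + 0.25·π_3 + 0.32·π_4
π_3 = 0.22·π_1 + 0.22·π_2 + 0.31·π_3 + 0.21·π_4
Solving with the normalization constraint gives π = (0.2388, 0.2950, 0.2393, 0.2270).
So the stationary probability of state 5 is 0.2388.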